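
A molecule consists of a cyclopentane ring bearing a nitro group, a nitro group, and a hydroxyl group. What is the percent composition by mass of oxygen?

45.42%

Atom tally by fragment:
  cyclopentane ring core → C:5 H:10
  (− 3 ring H displaced by substituents)
  + NO2 → N:1 O:2
  + NO2 → N:1 O:2
  + OH → O:1 H:1
Element totals:
  C: 5
  H: 8
  N: 2
  O: 5
Molecular formula: C5H8N2O5.
Molar mass = 176.128 g/mol.
Mass from O: 5 × 15.999 = 79.995 g/mol.
%O = 79.995 / 176.128 × 100 = 45.42%.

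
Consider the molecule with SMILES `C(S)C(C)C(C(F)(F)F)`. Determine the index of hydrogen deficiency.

Atom tally by fragment:
  HSCH2 → C:1 H:3 S:1
  CH(CH3) → C:2 H:4
  CH2CF3 → C:2 H:2 F:3
Element totals:
  C: 5
  H: 9
  F: 3
  S: 1
Molecular formula: C5H9F3S.
DoU = (2C + 2 + N − H − X) / 2 = (2·5 + 2 + 0 − 9 − 3) / 2 = 0.

0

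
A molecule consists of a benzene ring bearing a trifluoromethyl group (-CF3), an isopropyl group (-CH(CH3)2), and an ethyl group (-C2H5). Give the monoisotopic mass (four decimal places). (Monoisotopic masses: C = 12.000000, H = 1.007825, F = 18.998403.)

216.1126

Atom tally by fragment:
  benzene ring core → C:6 H:6
  (− 3 ring H displaced by substituents)
  + CF3 → C:1 F:3
  + CH(CH3)2 → C:3 H:7
  + C2H5 → C:2 H:5
Element totals:
  C: 12
  H: 15
  F: 3
Molecular formula: C12H15F3.
  M = 12(12.0) + 15(1.007825) + 3(18.998403)
    = 144.000000 + 15.117375 + 56.995209 = 216.112584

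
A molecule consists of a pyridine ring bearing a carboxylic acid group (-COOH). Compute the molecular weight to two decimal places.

123.11 g/mol

Atom tally by fragment:
  pyridine ring core → C:5 H:5 N:1
  (− 1 ring H displaced by substituents)
  + COOH → C:1 H:1 O:2
Element totals:
  C: 6
  H: 5
  N: 1
  O: 2
Molecular formula: C6H5NO2.
  M = 6(12.011) + 5(1.008) + 14.007 + 2(15.999)
    = 72.066 + 5.040 + 14.007 + 31.998 = 123.111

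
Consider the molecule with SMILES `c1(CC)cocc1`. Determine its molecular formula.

Atom tally by fragment:
  furan ring core → C:4 H:4 O:1
  (− 1 ring H displaced by substituents)
  + C2H5 → C:2 H:5
Element totals:
  C: 6
  H: 8
  O: 1

C6H8O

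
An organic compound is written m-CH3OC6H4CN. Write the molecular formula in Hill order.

Element totals:
  C: 8
  H: 7
  N: 1
  O: 1

C8H7NO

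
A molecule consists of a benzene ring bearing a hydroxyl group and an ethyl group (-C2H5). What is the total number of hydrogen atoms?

10

Atom tally by fragment:
  benzene ring core → C:6 H:6
  (− 2 ring H displaced by substituents)
  + OH → O:1 H:1
  + C2H5 → C:2 H:5
Element totals:
  C: 8
  H: 10
  O: 1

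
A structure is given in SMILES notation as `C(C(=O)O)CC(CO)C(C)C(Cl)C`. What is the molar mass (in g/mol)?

Atom tally by fragment:
  HOOCCH2 → C:2 H:3 O:2
  CH2 → C:1 H:2
  CH(CH2OH) → C:2 H:4 O:1
  CH(CH3) → C:2 H:4
  CH(Cl) → C:1 H:1 Cl:1
  CH3 → C:1 H:3
Element totals:
  C: 9
  H: 17
  Cl: 1
  O: 3
Molecular formula: C9H17ClO3.
  M = 9(12.011) + 17(1.008) + 35.45 + 3(15.999)
    = 108.099 + 17.136 + 35.450 + 47.997 = 208.682

208.68 g/mol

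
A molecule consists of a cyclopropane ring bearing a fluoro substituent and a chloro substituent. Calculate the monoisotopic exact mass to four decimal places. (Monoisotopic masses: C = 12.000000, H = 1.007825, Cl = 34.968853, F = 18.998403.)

93.9986

Atom tally by fragment:
  cyclopropane ring core → C:3 H:6
  (− 2 ring H displaced by substituents)
  + F → F:1
  + Cl → Cl:1
Element totals:
  C: 3
  H: 4
  Cl: 1
  F: 1
Molecular formula: C3H4ClF.
  M = 3(12.0) + 4(1.007825) + 34.968853 + 18.998403
    = 36.000000 + 4.031300 + 34.968853 + 18.998403 = 93.998556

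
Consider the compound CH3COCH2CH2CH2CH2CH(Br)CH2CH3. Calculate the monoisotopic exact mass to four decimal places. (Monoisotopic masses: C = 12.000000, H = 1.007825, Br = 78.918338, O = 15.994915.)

Atom tally by fragment:
  CH3COCH2 → C:3 H:5 O:1
  CH2 → C:1 H:2
  CH2 → C:1 H:2
  CH2 → C:1 H:2
  CH(Br) → C:1 H:1 Br:1
  CH2 → C:1 H:2
  CH3 → C:1 H:3
Element totals:
  C: 9
  H: 17
  Br: 1
  O: 1
Molecular formula: C9H17BrO.
  M = 9(12.0) + 17(1.007825) + 78.918338 + 15.994915
    = 108.000000 + 17.133025 + 78.918338 + 15.994915 = 220.046278

220.0463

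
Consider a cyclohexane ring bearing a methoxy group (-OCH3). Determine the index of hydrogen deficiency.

Atom tally by fragment:
  cyclohexane ring core → C:6 H:12
  (− 1 ring H displaced by substituents)
  + OCH3 → C:1 H:3 O:1
Element totals:
  C: 7
  H: 14
  O: 1
Molecular formula: C7H14O.
DoU = (2C + 2 + N − H − X) / 2 = (2·7 + 2 + 0 − 14 − 0) / 2 = 1.

1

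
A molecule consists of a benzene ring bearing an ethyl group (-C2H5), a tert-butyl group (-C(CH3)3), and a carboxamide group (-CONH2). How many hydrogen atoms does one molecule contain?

19

Atom tally by fragment:
  benzene ring core → C:6 H:6
  (− 3 ring H displaced by substituents)
  + C2H5 → C:2 H:5
  + C(CH3)3 → C:4 H:9
  + CONH2 → C:1 H:2 O:1 N:1
Element totals:
  C: 13
  H: 19
  N: 1
  O: 1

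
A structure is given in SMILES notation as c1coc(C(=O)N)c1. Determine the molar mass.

Atom tally by fragment:
  furan ring core → C:4 H:4 O:1
  (− 1 ring H displaced by substituents)
  + CONH2 → C:1 H:2 O:1 N:1
Element totals:
  C: 5
  H: 5
  N: 1
  O: 2
Molecular formula: C5H5NO2.
  M = 5(12.011) + 5(1.008) + 14.007 + 2(15.999)
    = 60.055 + 5.040 + 14.007 + 31.998 = 111.100

111.10 g/mol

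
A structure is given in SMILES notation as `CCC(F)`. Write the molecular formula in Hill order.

C3H7F

Atom tally by fragment:
  CH3 → C:1 H:3
  CH2 → C:1 H:2
  CH2F → C:1 H:2 F:1
Element totals:
  C: 3
  H: 7
  F: 1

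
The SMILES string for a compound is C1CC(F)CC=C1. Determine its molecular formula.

C6H9F

Atom tally by fragment:
  cyclohexene ring core → C:6 H:10
  (− 1 ring H displaced by substituents)
  + F → F:1
Element totals:
  C: 6
  H: 9
  F: 1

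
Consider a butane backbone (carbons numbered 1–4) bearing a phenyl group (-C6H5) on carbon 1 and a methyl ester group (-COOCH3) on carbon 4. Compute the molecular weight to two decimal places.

192.26 g/mol

Atom tally by fragment:
  C6H5CH2 → C:7 H:7
  CH2 → C:1 H:2
  CH2 → C:1 H:2
  CH2COOCH3 → C:3 H:5 O:2
Element totals:
  C: 12
  H: 16
  O: 2
Molecular formula: C12H16O2.
  M = 12(12.011) + 16(1.008) + 2(15.999)
    = 144.132 + 16.128 + 31.998 = 192.258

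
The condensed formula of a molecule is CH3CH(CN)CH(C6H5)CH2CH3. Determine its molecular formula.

C12H15N

Element totals:
  C: 12
  H: 15
  N: 1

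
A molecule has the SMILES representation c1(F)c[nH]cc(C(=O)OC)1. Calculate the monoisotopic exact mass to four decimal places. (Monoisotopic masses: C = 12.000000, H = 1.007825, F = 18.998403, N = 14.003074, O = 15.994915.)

143.0383

Atom tally by fragment:
  pyrrole ring core → C:4 H:5 N:1
  (− 2 ring H displaced by substituents)
  + F → F:1
  + COOCH3 → C:2 H:3 O:2
Element totals:
  C: 6
  H: 6
  F: 1
  N: 1
  O: 2
Molecular formula: C6H6FNO2.
  M = 6(12.0) + 6(1.007825) + 18.998403 + 14.003074 + 2(15.994915)
    = 72.000000 + 6.046950 + 18.998403 + 14.003074 + 31.989830 = 143.038257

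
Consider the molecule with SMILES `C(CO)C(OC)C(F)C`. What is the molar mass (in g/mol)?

Atom tally by fragment:
  HOCH2CH2 → C:2 H:5 O:1
  CH(OCH3) → C:2 H:4 O:1
  CH(F) → C:1 H:1 F:1
  CH3 → C:1 H:3
Element totals:
  C: 6
  H: 13
  F: 1
  O: 2
Molecular formula: C6H13FO2.
  M = 6(12.011) + 13(1.008) + 18.998 + 2(15.999)
    = 72.066 + 13.104 + 18.998 + 31.998 = 136.166

136.17 g/mol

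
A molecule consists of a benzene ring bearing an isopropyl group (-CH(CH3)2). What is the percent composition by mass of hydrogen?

10.06%

Atom tally by fragment:
  benzene ring core → C:6 H:6
  (− 1 ring H displaced by substituents)
  + CH(CH3)2 → C:3 H:7
Element totals:
  C: 9
  H: 12
Molecular formula: C9H12.
Molar mass = 120.195 g/mol.
Mass from H: 12 × 1.008 = 12.096 g/mol.
%H = 12.096 / 120.195 × 100 = 10.06%.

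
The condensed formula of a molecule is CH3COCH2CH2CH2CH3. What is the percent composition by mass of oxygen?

15.97%

Element totals:
  C: 6
  H: 12
  O: 1
Molecular formula: C6H12O.
Molar mass = 100.161 g/mol.
Mass from O: 1 × 15.999 = 15.999 g/mol.
%O = 15.999 / 100.161 × 100 = 15.97%.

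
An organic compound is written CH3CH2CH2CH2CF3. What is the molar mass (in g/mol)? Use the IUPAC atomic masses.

Atom tally by fragment:
  CH3 → C:1 H:3
  CH2 → C:1 H:2
  CH2 → C:1 H:2
  CH2CF3 → C:2 H:2 F:3
Element totals:
  C: 5
  H: 9
  F: 3
Molecular formula: C5H9F3.
  M = 5(12.011) + 9(1.008) + 3(18.998)
    = 60.055 + 9.072 + 56.994 = 126.121

126.12 g/mol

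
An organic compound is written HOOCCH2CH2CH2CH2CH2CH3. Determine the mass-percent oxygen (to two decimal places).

24.58%

Element totals:
  C: 7
  H: 14
  O: 2
Molecular formula: C7H14O2.
Molar mass = 130.187 g/mol.
Mass from O: 2 × 15.999 = 31.998 g/mol.
%O = 31.998 / 130.187 × 100 = 24.58%.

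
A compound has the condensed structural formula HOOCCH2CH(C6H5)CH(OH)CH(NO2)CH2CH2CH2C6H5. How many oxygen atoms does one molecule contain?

5

Element totals:
  C: 20
  H: 23
  N: 1
  O: 5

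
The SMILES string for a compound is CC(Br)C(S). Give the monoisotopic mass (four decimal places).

Atom tally by fragment:
  CH3 → C:1 H:3
  CH(Br) → C:1 H:1 Br:1
  CH2SH → C:1 H:3 S:1
Element totals:
  C: 3
  H: 7
  Br: 1
  S: 1
Molecular formula: C3H7BrS.
  M = 3(12.0) + 7(1.007825) + 78.918338 + 31.972071
    = 36.000000 + 7.054775 + 78.918338 + 31.972071 = 153.945184

153.9452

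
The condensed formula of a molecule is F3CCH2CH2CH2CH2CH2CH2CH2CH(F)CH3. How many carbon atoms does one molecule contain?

Atom tally by fragment:
  F3CCH2 → C:2 H:2 F:3
  CH2 → C:1 H:2
  CH2 → C:1 H:2
  CH2 → C:1 H:2
  CH2 → C:1 H:2
  CH2 → C:1 H:2
  CH2 → C:1 H:2
  CH(F) → C:1 H:1 F:1
  CH3 → C:1 H:3
Element totals:
  C: 10
  H: 18
  F: 4

10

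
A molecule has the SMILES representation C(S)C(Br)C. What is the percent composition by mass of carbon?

23.24%

Atom tally by fragment:
  HSCH2 → C:1 H:3 S:1
  CH(Br) → C:1 H:1 Br:1
  CH3 → C:1 H:3
Element totals:
  C: 3
  H: 7
  Br: 1
  S: 1
Molecular formula: C3H7BrS.
Molar mass = 155.053 g/mol.
Mass from C: 3 × 12.011 = 36.033 g/mol.
%C = 36.033 / 155.053 × 100 = 23.24%.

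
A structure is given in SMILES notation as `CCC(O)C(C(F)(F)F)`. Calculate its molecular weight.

Atom tally by fragment:
  CH3 → C:1 H:3
  CH2 → C:1 H:2
  CH(OH) → C:1 H:2 O:1
  CH2CF3 → C:2 H:2 F:3
Element totals:
  C: 5
  H: 9
  F: 3
  O: 1
Molecular formula: C5H9F3O.
  M = 5(12.011) + 9(1.008) + 3(18.998) + 15.999
    = 60.055 + 9.072 + 56.994 + 15.999 = 142.120

142.12 g/mol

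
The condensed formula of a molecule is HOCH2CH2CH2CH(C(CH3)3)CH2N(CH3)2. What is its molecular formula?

C11H25NO

Atom tally by fragment:
  HOCH2CH2 → C:2 H:5 O:1
  CH2 → C:1 H:2
  CH(C(CH3)3) → C:5 H:10
  CH2N(CH3)2 → C:3 H:8 N:1
Element totals:
  C: 11
  H: 25
  N: 1
  O: 1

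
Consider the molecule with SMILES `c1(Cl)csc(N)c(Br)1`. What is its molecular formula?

C4H3BrClNS

Atom tally by fragment:
  thiophene ring core → C:4 H:4 S:1
  (− 3 ring H displaced by substituents)
  + Cl → Cl:1
  + NH2 → N:1 H:2
  + Br → Br:1
Element totals:
  C: 4
  H: 3
  Br: 1
  Cl: 1
  N: 1
  S: 1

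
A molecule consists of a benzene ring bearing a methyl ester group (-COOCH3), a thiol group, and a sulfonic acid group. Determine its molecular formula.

Atom tally by fragment:
  benzene ring core → C:6 H:6
  (− 3 ring H displaced by substituents)
  + COOCH3 → C:2 H:3 O:2
  + SH → S:1 H:1
  + SO3H → S:1 O:3 H:1
Element totals:
  C: 8
  H: 8
  O: 5
  S: 2

C8H8O5S2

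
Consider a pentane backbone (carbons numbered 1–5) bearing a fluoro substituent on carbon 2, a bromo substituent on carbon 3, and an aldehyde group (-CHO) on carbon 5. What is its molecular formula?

C6H10BrFO

Atom tally by fragment:
  CH3 → C:1 H:3
  CH(F) → C:1 H:1 F:1
  CH(Br) → C:1 H:1 Br:1
  CH2 → C:1 H:2
  CH2CHO → C:2 H:3 O:1
Element totals:
  C: 6
  H: 10
  Br: 1
  F: 1
  O: 1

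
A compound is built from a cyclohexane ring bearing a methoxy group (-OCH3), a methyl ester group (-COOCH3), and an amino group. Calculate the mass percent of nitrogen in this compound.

7.48%

Atom tally by fragment:
  cyclohexane ring core → C:6 H:12
  (− 3 ring H displaced by substituents)
  + OCH3 → C:1 H:3 O:1
  + COOCH3 → C:2 H:3 O:2
  + NH2 → N:1 H:2
Element totals:
  C: 9
  H: 17
  N: 1
  O: 3
Molecular formula: C9H17NO3.
Molar mass = 187.239 g/mol.
Mass from N: 1 × 14.007 = 14.007 g/mol.
%N = 14.007 / 187.239 × 100 = 7.48%.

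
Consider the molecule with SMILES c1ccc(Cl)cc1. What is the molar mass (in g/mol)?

Atom tally by fragment:
  benzene ring core → C:6 H:6
  (− 1 ring H displaced by substituents)
  + Cl → Cl:1
Element totals:
  C: 6
  H: 5
  Cl: 1
Molecular formula: C6H5Cl.
  M = 6(12.011) + 5(1.008) + 35.45
    = 72.066 + 5.040 + 35.450 = 112.556

112.56 g/mol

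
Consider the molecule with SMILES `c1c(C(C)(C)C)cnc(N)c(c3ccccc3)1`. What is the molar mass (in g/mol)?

Atom tally by fragment:
  pyridine ring core → C:5 H:5 N:1
  (− 3 ring H displaced by substituents)
  + C(CH3)3 → C:4 H:9
  + NH2 → N:1 H:2
  + C6H5 → C:6 H:5
Element totals:
  C: 15
  H: 18
  N: 2
Molecular formula: C15H18N2.
  M = 15(12.011) + 18(1.008) + 2(14.007)
    = 180.165 + 18.144 + 28.014 = 226.323

226.32 g/mol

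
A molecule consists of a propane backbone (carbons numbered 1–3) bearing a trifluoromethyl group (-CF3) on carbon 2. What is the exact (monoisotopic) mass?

Atom tally by fragment:
  CH3 → C:1 H:3
  CH(CF3) → C:2 H:1 F:3
  CH3 → C:1 H:3
Element totals:
  C: 4
  H: 7
  F: 3
Molecular formula: C4H7F3.
  M = 4(12.0) + 7(1.007825) + 3(18.998403)
    = 48.000000 + 7.054775 + 56.995209 = 112.049984

112.0500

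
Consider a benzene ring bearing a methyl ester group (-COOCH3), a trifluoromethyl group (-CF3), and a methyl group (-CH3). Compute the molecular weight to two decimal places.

218.17 g/mol

Atom tally by fragment:
  benzene ring core → C:6 H:6
  (− 3 ring H displaced by substituents)
  + COOCH3 → C:2 H:3 O:2
  + CF3 → C:1 F:3
  + CH3 → C:1 H:3
Element totals:
  C: 10
  H: 9
  F: 3
  O: 2
Molecular formula: C10H9F3O2.
  M = 10(12.011) + 9(1.008) + 3(18.998) + 2(15.999)
    = 120.110 + 9.072 + 56.994 + 31.998 = 218.174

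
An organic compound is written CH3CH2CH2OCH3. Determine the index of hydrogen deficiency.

Atom tally by fragment:
  CH3 → C:1 H:3
  CH2 → C:1 H:2
  CH2OCH3 → C:2 H:5 O:1
Element totals:
  C: 4
  H: 10
  O: 1
Molecular formula: C4H10O.
DoU = (2C + 2 + N − H − X) / 2 = (2·4 + 2 + 0 − 10 − 0) / 2 = 0.

0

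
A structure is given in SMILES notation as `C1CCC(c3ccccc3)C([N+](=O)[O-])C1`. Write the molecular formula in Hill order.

C12H15NO2

Atom tally by fragment:
  cyclohexane ring core → C:6 H:12
  (− 2 ring H displaced by substituents)
  + C6H5 → C:6 H:5
  + NO2 → N:1 O:2
Element totals:
  C: 12
  H: 15
  N: 1
  O: 2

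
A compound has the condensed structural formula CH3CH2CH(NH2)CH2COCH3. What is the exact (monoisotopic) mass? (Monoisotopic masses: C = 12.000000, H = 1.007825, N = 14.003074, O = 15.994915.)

Atom tally by fragment:
  CH3 → C:1 H:3
  CH2 → C:1 H:2
  CH(NH2) → C:1 H:3 N:1
  CH2COCH3 → C:3 H:5 O:1
Element totals:
  C: 6
  H: 13
  N: 1
  O: 1
Molecular formula: C6H13NO.
  M = 6(12.0) + 13(1.007825) + 14.003074 + 15.994915
    = 72.000000 + 13.101725 + 14.003074 + 15.994915 = 115.099714

115.0997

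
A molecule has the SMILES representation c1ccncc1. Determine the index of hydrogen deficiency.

Atom tally by fragment:
  pyridine ring core → C:5 H:5 N:1
Element totals:
  C: 5
  H: 5
  N: 1
Molecular formula: C5H5N.
DoU = (2C + 2 + N − H − X) / 2 = (2·5 + 2 + 1 − 5 − 0) / 2 = 4.

4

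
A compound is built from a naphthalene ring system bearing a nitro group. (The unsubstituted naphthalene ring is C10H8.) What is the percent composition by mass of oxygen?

18.48%

Atom tally by fragment:
  naphthalene ring system core → C:10 H:8
  (− 1 ring H displaced by substituents)
  + NO2 → N:1 O:2
Element totals:
  C: 10
  H: 7
  N: 1
  O: 2
Molecular formula: C10H7NO2.
Molar mass = 173.171 g/mol.
Mass from O: 2 × 15.999 = 31.998 g/mol.
%O = 31.998 / 173.171 × 100 = 18.48%.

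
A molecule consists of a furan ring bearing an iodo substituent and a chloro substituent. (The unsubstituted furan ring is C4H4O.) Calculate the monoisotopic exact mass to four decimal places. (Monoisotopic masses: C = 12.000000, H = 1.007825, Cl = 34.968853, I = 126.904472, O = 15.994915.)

Atom tally by fragment:
  furan ring core → C:4 H:4 O:1
  (− 2 ring H displaced by substituents)
  + I → I:1
  + Cl → Cl:1
Element totals:
  C: 4
  H: 2
  Cl: 1
  I: 1
  O: 1
Molecular formula: C4H2ClIO.
  M = 4(12.0) + 2(1.007825) + 34.968853 + 126.904472 + 15.994915
    = 48.000000 + 2.015650 + 34.968853 + 126.904472 + 15.994915 = 227.883890

227.8839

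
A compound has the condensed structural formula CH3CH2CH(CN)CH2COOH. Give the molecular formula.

C6H9NO2

Atom tally by fragment:
  CH3 → C:1 H:3
  CH2 → C:1 H:2
  CH(CN) → C:2 H:1 N:1
  CH2COOH → C:2 H:3 O:2
Element totals:
  C: 6
  H: 9
  N: 1
  O: 2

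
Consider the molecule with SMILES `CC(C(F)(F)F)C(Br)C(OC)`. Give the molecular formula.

C6H10BrF3O

Atom tally by fragment:
  CH3 → C:1 H:3
  CH(CF3) → C:2 H:1 F:3
  CH(Br) → C:1 H:1 Br:1
  CH2OCH3 → C:2 H:5 O:1
Element totals:
  C: 6
  H: 10
  Br: 1
  F: 3
  O: 1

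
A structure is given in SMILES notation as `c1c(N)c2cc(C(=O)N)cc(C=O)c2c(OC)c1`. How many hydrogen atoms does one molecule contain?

Atom tally by fragment:
  naphthalene ring system core → C:10 H:8
  (− 4 ring H displaced by substituents)
  + NH2 → N:1 H:2
  + CONH2 → C:1 H:2 O:1 N:1
  + CHO → C:1 H:1 O:1
  + OCH3 → C:1 H:3 O:1
Element totals:
  C: 13
  H: 12
  N: 2
  O: 3

12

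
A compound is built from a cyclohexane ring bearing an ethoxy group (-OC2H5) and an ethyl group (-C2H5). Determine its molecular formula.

C10H20O

Atom tally by fragment:
  cyclohexane ring core → C:6 H:12
  (− 2 ring H displaced by substituents)
  + OC2H5 → C:2 H:5 O:1
  + C2H5 → C:2 H:5
Element totals:
  C: 10
  H: 20
  O: 1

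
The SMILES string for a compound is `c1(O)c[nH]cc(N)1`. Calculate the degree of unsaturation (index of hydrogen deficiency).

Atom tally by fragment:
  pyrrole ring core → C:4 H:5 N:1
  (− 2 ring H displaced by substituents)
  + OH → O:1 H:1
  + NH2 → N:1 H:2
Element totals:
  C: 4
  H: 6
  N: 2
  O: 1
Molecular formula: C4H6N2O.
DoU = (2C + 2 + N − H − X) / 2 = (2·4 + 2 + 2 − 6 − 0) / 2 = 3.

3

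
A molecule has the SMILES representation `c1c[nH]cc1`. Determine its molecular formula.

Atom tally by fragment:
  pyrrole ring core → C:4 H:5 N:1
Element totals:
  C: 4
  H: 5
  N: 1

C4H5N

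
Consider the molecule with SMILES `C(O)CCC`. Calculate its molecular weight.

Atom tally by fragment:
  HOCH2 → C:1 H:3 O:1
  CH2 → C:1 H:2
  CH2 → C:1 H:2
  CH3 → C:1 H:3
Element totals:
  C: 4
  H: 10
  O: 1
Molecular formula: C4H10O.
  M = 4(12.011) + 10(1.008) + 15.999
    = 48.044 + 10.080 + 15.999 = 74.123

74.12 g/mol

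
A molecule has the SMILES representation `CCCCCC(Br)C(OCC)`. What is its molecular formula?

Atom tally by fragment:
  CH3 → C:1 H:3
  CH2 → C:1 H:2
  CH2 → C:1 H:2
  CH2 → C:1 H:2
  CH2 → C:1 H:2
  CH(Br) → C:1 H:1 Br:1
  CH2OC2H5 → C:3 H:7 O:1
Element totals:
  C: 9
  H: 19
  Br: 1
  O: 1

C9H19BrO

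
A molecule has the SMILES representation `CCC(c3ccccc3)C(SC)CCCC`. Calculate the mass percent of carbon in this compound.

Atom tally by fragment:
  CH3 → C:1 H:3
  CH2 → C:1 H:2
  CH(C6H5) → C:7 H:6
  CH(SCH3) → C:2 H:4 S:1
  CH2 → C:1 H:2
  CH2 → C:1 H:2
  CH2 → C:1 H:2
  CH3 → C:1 H:3
Element totals:
  C: 15
  H: 24
  S: 1
Molecular formula: C15H24S.
Molar mass = 236.417 g/mol.
Mass from C: 15 × 12.011 = 180.165 g/mol.
%C = 180.165 / 236.417 × 100 = 76.21%.

76.21%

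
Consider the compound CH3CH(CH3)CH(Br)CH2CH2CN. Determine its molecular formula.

C7H12BrN

Atom tally by fragment:
  CH3 → C:1 H:3
  CH(CH3) → C:2 H:4
  CH(Br) → C:1 H:1 Br:1
  CH2 → C:1 H:2
  CH2CN → C:2 H:2 N:1
Element totals:
  C: 7
  H: 12
  Br: 1
  N: 1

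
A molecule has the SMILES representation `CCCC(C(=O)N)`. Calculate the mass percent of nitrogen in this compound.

13.85%

Atom tally by fragment:
  CH3 → C:1 H:3
  CH2 → C:1 H:2
  CH2 → C:1 H:2
  CH2CONH2 → C:2 H:4 O:1 N:1
Element totals:
  C: 5
  H: 11
  N: 1
  O: 1
Molecular formula: C5H11NO.
Molar mass = 101.149 g/mol.
Mass from N: 1 × 14.007 = 14.007 g/mol.
%N = 14.007 / 101.149 × 100 = 13.85%.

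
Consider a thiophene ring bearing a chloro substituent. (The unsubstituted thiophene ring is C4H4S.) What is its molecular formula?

C4H3ClS

Atom tally by fragment:
  thiophene ring core → C:4 H:4 S:1
  (− 1 ring H displaced by substituents)
  + Cl → Cl:1
Element totals:
  C: 4
  H: 3
  Cl: 1
  S: 1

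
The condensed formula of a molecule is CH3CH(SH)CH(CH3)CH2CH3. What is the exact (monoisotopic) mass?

118.0816

Atom tally by fragment:
  CH3 → C:1 H:3
  CH(SH) → C:1 H:2 S:1
  CH(CH3) → C:2 H:4
  CH2 → C:1 H:2
  CH3 → C:1 H:3
Element totals:
  C: 6
  H: 14
  S: 1
Molecular formula: C6H14S.
  M = 6(12.0) + 14(1.007825) + 31.972071
    = 72.000000 + 14.109550 + 31.972071 = 118.081621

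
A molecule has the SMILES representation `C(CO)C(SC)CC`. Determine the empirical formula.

C6H14OS

Atom tally by fragment:
  HOCH2CH2 → C:2 H:5 O:1
  CH(SCH3) → C:2 H:4 S:1
  CH2 → C:1 H:2
  CH3 → C:1 H:3
Element totals:
  C: 6
  H: 14
  O: 1
  S: 1
Molecular formula: C6H14OS.
gcd of subscripts (6, 14, 1, 1) = 1, so the empirical formula equals the molecular formula.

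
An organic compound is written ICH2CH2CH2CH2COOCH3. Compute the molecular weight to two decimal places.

Element totals:
  C: 6
  H: 11
  I: 1
  O: 2
Molecular formula: C6H11IO2.
  M = 6(12.011) + 11(1.008) + 126.904 + 2(15.999)
    = 72.066 + 11.088 + 126.904 + 31.998 = 242.056

242.06 g/mol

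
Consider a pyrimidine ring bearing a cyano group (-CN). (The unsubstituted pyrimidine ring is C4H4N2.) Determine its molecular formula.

Atom tally by fragment:
  pyrimidine ring core → C:4 H:4 N:2
  (− 1 ring H displaced by substituents)
  + CN → C:1 N:1
Element totals:
  C: 5
  H: 3
  N: 3

C5H3N3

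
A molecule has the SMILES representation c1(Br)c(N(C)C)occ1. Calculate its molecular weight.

190.04 g/mol

Atom tally by fragment:
  furan ring core → C:4 H:4 O:1
  (− 2 ring H displaced by substituents)
  + Br → Br:1
  + N(CH3)2 → N:1 C:2 H:6
Element totals:
  C: 6
  H: 8
  Br: 1
  N: 1
  O: 1
Molecular formula: C6H8BrNO.
  M = 6(12.011) + 8(1.008) + 79.904 + 14.007 + 15.999
    = 72.066 + 8.064 + 79.904 + 14.007 + 15.999 = 190.040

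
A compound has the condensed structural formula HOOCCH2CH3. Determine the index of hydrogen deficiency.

1

Atom tally by fragment:
  HOOCCH2 → C:2 H:3 O:2
  CH3 → C:1 H:3
Element totals:
  C: 3
  H: 6
  O: 2
Molecular formula: C3H6O2.
DoU = (2C + 2 + N − H − X) / 2 = (2·3 + 2 + 0 − 6 − 0) / 2 = 1.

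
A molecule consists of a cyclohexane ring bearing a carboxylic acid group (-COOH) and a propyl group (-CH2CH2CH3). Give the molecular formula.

Atom tally by fragment:
  cyclohexane ring core → C:6 H:12
  (− 2 ring H displaced by substituents)
  + COOH → C:1 H:1 O:2
  + CH2CH2CH3 → C:3 H:7
Element totals:
  C: 10
  H: 18
  O: 2

C10H18O2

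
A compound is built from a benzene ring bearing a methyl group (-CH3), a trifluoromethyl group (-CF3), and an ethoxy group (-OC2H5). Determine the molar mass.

Atom tally by fragment:
  benzene ring core → C:6 H:6
  (− 3 ring H displaced by substituents)
  + CH3 → C:1 H:3
  + CF3 → C:1 F:3
  + OC2H5 → C:2 H:5 O:1
Element totals:
  C: 10
  H: 11
  F: 3
  O: 1
Molecular formula: C10H11F3O.
  M = 10(12.011) + 11(1.008) + 3(18.998) + 15.999
    = 120.110 + 11.088 + 56.994 + 15.999 = 204.191

204.19 g/mol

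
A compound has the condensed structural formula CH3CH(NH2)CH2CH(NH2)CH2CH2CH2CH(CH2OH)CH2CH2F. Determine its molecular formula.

Atom tally by fragment:
  CH3 → C:1 H:3
  CH(NH2) → C:1 H:3 N:1
  CH2 → C:1 H:2
  CH(NH2) → C:1 H:3 N:1
  CH2 → C:1 H:2
  CH2 → C:1 H:2
  CH2 → C:1 H:2
  CH(CH2OH) → C:2 H:4 O:1
  CH2 → C:1 H:2
  CH2F → C:1 H:2 F:1
Element totals:
  C: 11
  H: 25
  F: 1
  N: 2
  O: 1

C11H25FN2O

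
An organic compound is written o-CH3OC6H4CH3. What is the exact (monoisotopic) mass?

Atom tally by fragment:
  benzene ring core → C:6 H:6
  (− 2 ring H displaced by substituents)
  + OCH3 → C:1 H:3 O:1
  + CH3 → C:1 H:3
Element totals:
  C: 8
  H: 10
  O: 1
Molecular formula: C8H10O.
  M = 8(12.0) + 10(1.007825) + 15.994915
    = 96.000000 + 10.078250 + 15.994915 = 122.073165

122.0732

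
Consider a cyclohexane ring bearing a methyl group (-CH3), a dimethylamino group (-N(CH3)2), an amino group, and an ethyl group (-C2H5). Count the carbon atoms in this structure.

Atom tally by fragment:
  cyclohexane ring core → C:6 H:12
  (− 4 ring H displaced by substituents)
  + CH3 → C:1 H:3
  + N(CH3)2 → N:1 C:2 H:6
  + NH2 → N:1 H:2
  + C2H5 → C:2 H:5
Element totals:
  C: 11
  H: 24
  N: 2

11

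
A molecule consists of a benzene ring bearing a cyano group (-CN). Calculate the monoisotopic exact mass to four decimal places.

Atom tally by fragment:
  benzene ring core → C:6 H:6
  (− 1 ring H displaced by substituents)
  + CN → C:1 N:1
Element totals:
  C: 7
  H: 5
  N: 1
Molecular formula: C7H5N.
  M = 7(12.0) + 5(1.007825) + 14.003074
    = 84.000000 + 5.039125 + 14.003074 = 103.042199

103.0422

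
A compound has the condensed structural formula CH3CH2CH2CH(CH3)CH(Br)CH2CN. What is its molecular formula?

C8H14BrN

Atom tally by fragment:
  CH3 → C:1 H:3
  CH2 → C:1 H:2
  CH2 → C:1 H:2
  CH(CH3) → C:2 H:4
  CH(Br) → C:1 H:1 Br:1
  CH2CN → C:2 H:2 N:1
Element totals:
  C: 8
  H: 14
  Br: 1
  N: 1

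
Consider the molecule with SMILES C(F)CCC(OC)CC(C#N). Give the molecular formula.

Atom tally by fragment:
  FCH2 → C:1 H:2 F:1
  CH2 → C:1 H:2
  CH2 → C:1 H:2
  CH(OCH3) → C:2 H:4 O:1
  CH2 → C:1 H:2
  CH2CN → C:2 H:2 N:1
Element totals:
  C: 8
  H: 14
  F: 1
  N: 1
  O: 1

C8H14FNO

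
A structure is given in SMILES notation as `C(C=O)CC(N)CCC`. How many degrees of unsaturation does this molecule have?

Atom tally by fragment:
  OHCCH2 → C:2 H:3 O:1
  CH2 → C:1 H:2
  CH(NH2) → C:1 H:3 N:1
  CH2 → C:1 H:2
  CH2 → C:1 H:2
  CH3 → C:1 H:3
Element totals:
  C: 7
  H: 15
  N: 1
  O: 1
Molecular formula: C7H15NO.
DoU = (2C + 2 + N − H − X) / 2 = (2·7 + 2 + 1 − 15 − 0) / 2 = 1.

1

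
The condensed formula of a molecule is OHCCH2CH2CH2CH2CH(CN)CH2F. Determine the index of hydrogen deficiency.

3

Atom tally by fragment:
  OHCCH2 → C:2 H:3 O:1
  CH2 → C:1 H:2
  CH2 → C:1 H:2
  CH2 → C:1 H:2
  CH(CN) → C:2 H:1 N:1
  CH2F → C:1 H:2 F:1
Element totals:
  C: 8
  H: 12
  F: 1
  N: 1
  O: 1
Molecular formula: C8H12FNO.
DoU = (2C + 2 + N − H − X) / 2 = (2·8 + 2 + 1 − 12 − 1) / 2 = 3.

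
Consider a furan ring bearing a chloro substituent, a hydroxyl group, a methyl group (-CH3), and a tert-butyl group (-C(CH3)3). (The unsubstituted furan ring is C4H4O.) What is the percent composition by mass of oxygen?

16.96%

Atom tally by fragment:
  furan ring core → C:4 H:4 O:1
  (− 4 ring H displaced by substituents)
  + Cl → Cl:1
  + OH → O:1 H:1
  + CH3 → C:1 H:3
  + C(CH3)3 → C:4 H:9
Element totals:
  C: 9
  H: 13
  Cl: 1
  O: 2
Molecular formula: C9H13ClO2.
Molar mass = 188.651 g/mol.
Mass from O: 2 × 15.999 = 31.998 g/mol.
%O = 31.998 / 188.651 × 100 = 16.96%.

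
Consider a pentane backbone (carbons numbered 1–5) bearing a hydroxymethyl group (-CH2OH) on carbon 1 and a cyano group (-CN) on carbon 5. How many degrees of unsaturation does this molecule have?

Atom tally by fragment:
  HOCH2CH2 → C:2 H:5 O:1
  CH2 → C:1 H:2
  CH2 → C:1 H:2
  CH2 → C:1 H:2
  CH2CN → C:2 H:2 N:1
Element totals:
  C: 7
  H: 13
  N: 1
  O: 1
Molecular formula: C7H13NO.
DoU = (2C + 2 + N − H − X) / 2 = (2·7 + 2 + 1 − 13 − 0) / 2 = 2.

2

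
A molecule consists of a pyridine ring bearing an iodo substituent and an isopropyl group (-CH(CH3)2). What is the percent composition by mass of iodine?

51.36%

Atom tally by fragment:
  pyridine ring core → C:5 H:5 N:1
  (− 2 ring H displaced by substituents)
  + I → I:1
  + CH(CH3)2 → C:3 H:7
Element totals:
  C: 8
  H: 10
  I: 1
  N: 1
Molecular formula: C8H10IN.
Molar mass = 247.079 g/mol.
Mass from I: 1 × 126.904 = 126.904 g/mol.
%I = 126.904 / 247.079 × 100 = 51.36%.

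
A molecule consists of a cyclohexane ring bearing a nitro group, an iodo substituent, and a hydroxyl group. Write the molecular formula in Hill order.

Atom tally by fragment:
  cyclohexane ring core → C:6 H:12
  (− 3 ring H displaced by substituents)
  + NO2 → N:1 O:2
  + I → I:1
  + OH → O:1 H:1
Element totals:
  C: 6
  H: 10
  I: 1
  N: 1
  O: 3

C6H10INO3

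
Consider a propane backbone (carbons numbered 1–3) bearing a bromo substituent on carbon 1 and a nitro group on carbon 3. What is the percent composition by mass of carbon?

Atom tally by fragment:
  BrCH2 → C:1 H:2 Br:1
  CH2 → C:1 H:2
  CH2NO2 → C:1 H:2 N:1 O:2
Element totals:
  C: 3
  H: 6
  Br: 1
  N: 1
  O: 2
Molecular formula: C3H6BrNO2.
Molar mass = 167.990 g/mol.
Mass from C: 3 × 12.011 = 36.033 g/mol.
%C = 36.033 / 167.990 × 100 = 21.45%.

21.45%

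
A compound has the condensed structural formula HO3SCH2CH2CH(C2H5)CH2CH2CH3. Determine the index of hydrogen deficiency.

Atom tally by fragment:
  HO3SCH2 → C:1 H:3 S:1 O:3
  CH2 → C:1 H:2
  CH(C2H5) → C:3 H:6
  CH2 → C:1 H:2
  CH2 → C:1 H:2
  CH3 → C:1 H:3
Element totals:
  C: 8
  H: 18
  O: 3
  S: 1
Molecular formula: C8H18O3S.
DoU = (2C + 2 + N − H − X) / 2 = (2·8 + 2 + 0 − 18 − 0) / 2 = 0.

0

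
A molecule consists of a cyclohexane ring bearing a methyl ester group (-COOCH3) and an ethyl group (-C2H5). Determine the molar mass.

Atom tally by fragment:
  cyclohexane ring core → C:6 H:12
  (− 2 ring H displaced by substituents)
  + COOCH3 → C:2 H:3 O:2
  + C2H5 → C:2 H:5
Element totals:
  C: 10
  H: 18
  O: 2
Molecular formula: C10H18O2.
  M = 10(12.011) + 18(1.008) + 2(15.999)
    = 120.110 + 18.144 + 31.998 = 170.252

170.25 g/mol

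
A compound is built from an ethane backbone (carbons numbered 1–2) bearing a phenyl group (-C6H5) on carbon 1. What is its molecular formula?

Atom tally by fragment:
  C6H5CH2 → C:7 H:7
  CH3 → C:1 H:3
Element totals:
  C: 8
  H: 10

C8H10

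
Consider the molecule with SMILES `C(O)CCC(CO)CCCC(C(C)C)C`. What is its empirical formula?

C13H28O2

Atom tally by fragment:
  HOCH2 → C:1 H:3 O:1
  CH2 → C:1 H:2
  CH2 → C:1 H:2
  CH(CH2OH) → C:2 H:4 O:1
  CH2 → C:1 H:2
  CH2 → C:1 H:2
  CH2 → C:1 H:2
  CH(CH(CH3)2) → C:4 H:8
  CH3 → C:1 H:3
Element totals:
  C: 13
  H: 28
  O: 2
Molecular formula: C13H28O2.
gcd of subscripts (13, 28, 2) = 1, so the empirical formula equals the molecular formula.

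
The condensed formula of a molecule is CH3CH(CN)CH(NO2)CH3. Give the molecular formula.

C5H8N2O2

Element totals:
  C: 5
  H: 8
  N: 2
  O: 2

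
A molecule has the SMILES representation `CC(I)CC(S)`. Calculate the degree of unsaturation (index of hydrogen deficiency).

0

Atom tally by fragment:
  CH3 → C:1 H:3
  CH(I) → C:1 H:1 I:1
  CH2 → C:1 H:2
  CH2SH → C:1 H:3 S:1
Element totals:
  C: 4
  H: 9
  I: 1
  S: 1
Molecular formula: C4H9IS.
DoU = (2C + 2 + N − H − X) / 2 = (2·4 + 2 + 0 − 9 − 1) / 2 = 0.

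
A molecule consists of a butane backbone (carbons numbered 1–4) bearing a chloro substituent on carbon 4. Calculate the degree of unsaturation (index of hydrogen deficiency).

0

Atom tally by fragment:
  CH3 → C:1 H:3
  CH2 → C:1 H:2
  CH2 → C:1 H:2
  CH2Cl → C:1 H:2 Cl:1
Element totals:
  C: 4
  H: 9
  Cl: 1
Molecular formula: C4H9Cl.
DoU = (2C + 2 + N − H − X) / 2 = (2·4 + 2 + 0 − 9 − 1) / 2 = 0.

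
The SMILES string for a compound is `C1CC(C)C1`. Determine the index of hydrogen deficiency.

1

Atom tally by fragment:
  cyclobutane ring core → C:4 H:8
  (− 1 ring H displaced by substituents)
  + CH3 → C:1 H:3
Element totals:
  C: 5
  H: 10
Molecular formula: C5H10.
DoU = (2C + 2 + N − H − X) / 2 = (2·5 + 2 + 0 − 10 − 0) / 2 = 1.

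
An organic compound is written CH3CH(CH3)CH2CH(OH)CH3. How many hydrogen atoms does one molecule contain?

14

Atom tally by fragment:
  CH3 → C:1 H:3
  CH(CH3) → C:2 H:4
  CH2 → C:1 H:2
  CH(OH) → C:1 H:2 O:1
  CH3 → C:1 H:3
Element totals:
  C: 6
  H: 14
  O: 1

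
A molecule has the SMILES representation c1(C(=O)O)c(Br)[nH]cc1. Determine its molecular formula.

C5H4BrNO2

Atom tally by fragment:
  pyrrole ring core → C:4 H:5 N:1
  (− 2 ring H displaced by substituents)
  + COOH → C:1 H:1 O:2
  + Br → Br:1
Element totals:
  C: 5
  H: 4
  Br: 1
  N: 1
  O: 2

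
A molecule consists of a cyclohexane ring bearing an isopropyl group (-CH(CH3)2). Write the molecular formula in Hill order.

C9H18

Atom tally by fragment:
  cyclohexane ring core → C:6 H:12
  (− 1 ring H displaced by substituents)
  + CH(CH3)2 → C:3 H:7
Element totals:
  C: 9
  H: 18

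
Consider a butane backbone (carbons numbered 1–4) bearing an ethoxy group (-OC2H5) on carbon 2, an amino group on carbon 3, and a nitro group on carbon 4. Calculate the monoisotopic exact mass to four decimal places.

Atom tally by fragment:
  CH3 → C:1 H:3
  CH(OC2H5) → C:3 H:6 O:1
  CH(NH2) → C:1 H:3 N:1
  CH2NO2 → C:1 H:2 N:1 O:2
Element totals:
  C: 6
  H: 14
  N: 2
  O: 3
Molecular formula: C6H14N2O3.
  M = 6(12.0) + 14(1.007825) + 2(14.003074) + 3(15.994915)
    = 72.000000 + 14.109550 + 28.006148 + 47.984745 = 162.100443

162.1004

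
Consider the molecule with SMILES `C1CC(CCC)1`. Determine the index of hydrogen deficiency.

Atom tally by fragment:
  cyclopropane ring core → C:3 H:6
  (− 1 ring H displaced by substituents)
  + CH2CH2CH3 → C:3 H:7
Element totals:
  C: 6
  H: 12
Molecular formula: C6H12.
DoU = (2C + 2 + N − H − X) / 2 = (2·6 + 2 + 0 − 12 − 0) / 2 = 1.

1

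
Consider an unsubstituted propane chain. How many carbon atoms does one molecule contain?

Atom tally by fragment:
  CH3 → C:1 H:3
  CH2 → C:1 H:2
  CH3 → C:1 H:3
Element totals:
  C: 3
  H: 8

3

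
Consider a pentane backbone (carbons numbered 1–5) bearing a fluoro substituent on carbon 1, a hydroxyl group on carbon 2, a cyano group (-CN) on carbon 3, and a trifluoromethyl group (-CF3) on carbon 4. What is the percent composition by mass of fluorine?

Atom tally by fragment:
  FCH2 → C:1 H:2 F:1
  CH(OH) → C:1 H:2 O:1
  CH(CN) → C:2 H:1 N:1
  CH(CF3) → C:2 H:1 F:3
  CH3 → C:1 H:3
Element totals:
  C: 7
  H: 9
  F: 4
  N: 1
  O: 1
Molecular formula: C7H9F4NO.
Molar mass = 199.147 g/mol.
Mass from F: 4 × 18.998 = 75.992 g/mol.
%F = 75.992 / 199.147 × 100 = 38.16%.

38.16%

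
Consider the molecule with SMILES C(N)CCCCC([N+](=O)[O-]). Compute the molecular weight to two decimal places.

146.19 g/mol

Atom tally by fragment:
  H2NCH2 → C:1 H:4 N:1
  CH2 → C:1 H:2
  CH2 → C:1 H:2
  CH2 → C:1 H:2
  CH2 → C:1 H:2
  CH2NO2 → C:1 H:2 N:1 O:2
Element totals:
  C: 6
  H: 14
  N: 2
  O: 2
Molecular formula: C6H14N2O2.
  M = 6(12.011) + 14(1.008) + 2(14.007) + 2(15.999)
    = 72.066 + 14.112 + 28.014 + 31.998 = 146.190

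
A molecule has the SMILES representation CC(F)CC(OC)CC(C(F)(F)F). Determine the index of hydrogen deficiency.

Atom tally by fragment:
  CH3 → C:1 H:3
  CH(F) → C:1 H:1 F:1
  CH2 → C:1 H:2
  CH(OCH3) → C:2 H:4 O:1
  CH2 → C:1 H:2
  CH2CF3 → C:2 H:2 F:3
Element totals:
  C: 8
  H: 14
  F: 4
  O: 1
Molecular formula: C8H14F4O.
DoU = (2C + 2 + N − H − X) / 2 = (2·8 + 2 + 0 − 14 − 4) / 2 = 0.

0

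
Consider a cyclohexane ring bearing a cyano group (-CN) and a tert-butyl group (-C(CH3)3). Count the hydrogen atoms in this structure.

19

Atom tally by fragment:
  cyclohexane ring core → C:6 H:12
  (− 2 ring H displaced by substituents)
  + CN → C:1 N:1
  + C(CH3)3 → C:4 H:9
Element totals:
  C: 11
  H: 19
  N: 1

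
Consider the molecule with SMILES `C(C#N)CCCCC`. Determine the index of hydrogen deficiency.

2

Atom tally by fragment:
  NCCH2 → C:2 H:2 N:1
  CH2 → C:1 H:2
  CH2 → C:1 H:2
  CH2 → C:1 H:2
  CH2 → C:1 H:2
  CH3 → C:1 H:3
Element totals:
  C: 7
  H: 13
  N: 1
Molecular formula: C7H13N.
DoU = (2C + 2 + N − H − X) / 2 = (2·7 + 2 + 1 − 13 − 0) / 2 = 2.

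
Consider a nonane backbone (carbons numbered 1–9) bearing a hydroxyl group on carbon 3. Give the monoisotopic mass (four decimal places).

144.1514

Atom tally by fragment:
  CH3 → C:1 H:3
  CH2 → C:1 H:2
  CH(OH) → C:1 H:2 O:1
  CH2 → C:1 H:2
  CH2 → C:1 H:2
  CH2 → C:1 H:2
  CH2 → C:1 H:2
  CH2 → C:1 H:2
  CH3 → C:1 H:3
Element totals:
  C: 9
  H: 20
  O: 1
Molecular formula: C9H20O.
  M = 9(12.0) + 20(1.007825) + 15.994915
    = 108.000000 + 20.156500 + 15.994915 = 144.151415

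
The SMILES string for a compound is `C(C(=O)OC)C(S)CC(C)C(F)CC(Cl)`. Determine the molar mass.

Atom tally by fragment:
  CH3OOCCH2 → C:3 H:5 O:2
  CH(SH) → C:1 H:2 S:1
  CH2 → C:1 H:2
  CH(CH3) → C:2 H:4
  CH(F) → C:1 H:1 F:1
  CH2 → C:1 H:2
  CH2Cl → C:1 H:2 Cl:1
Element totals:
  C: 10
  H: 18
  Cl: 1
  F: 1
  O: 2
  S: 1
Molecular formula: C10H18ClFO2S.
  M = 10(12.011) + 18(1.008) + 35.45 + 18.998 + 2(15.999) + 32.06
    = 120.110 + 18.144 + 35.450 + 18.998 + 31.998 + 32.060 = 256.760

256.76 g/mol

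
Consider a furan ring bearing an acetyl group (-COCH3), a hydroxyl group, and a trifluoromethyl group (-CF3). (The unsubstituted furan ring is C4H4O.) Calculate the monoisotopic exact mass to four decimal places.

194.0191

Atom tally by fragment:
  furan ring core → C:4 H:4 O:1
  (− 3 ring H displaced by substituents)
  + COCH3 → C:2 H:3 O:1
  + OH → O:1 H:1
  + CF3 → C:1 F:3
Element totals:
  C: 7
  H: 5
  F: 3
  O: 3
Molecular formula: C7H5F3O3.
  M = 7(12.0) + 5(1.007825) + 3(18.998403) + 3(15.994915)
    = 84.000000 + 5.039125 + 56.995209 + 47.984745 = 194.019079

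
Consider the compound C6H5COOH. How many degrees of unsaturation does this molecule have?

Atom tally by fragment:
  benzene ring core → C:6 H:6
  (− 1 ring H displaced by substituents)
  + COOH → C:1 H:1 O:2
Element totals:
  C: 7
  H: 6
  O: 2
Molecular formula: C7H6O2.
DoU = (2C + 2 + N − H − X) / 2 = (2·7 + 2 + 0 − 6 − 0) / 2 = 5.

5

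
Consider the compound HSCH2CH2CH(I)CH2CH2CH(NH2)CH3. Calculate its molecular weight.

Element totals:
  C: 7
  H: 16
  I: 1
  N: 1
  S: 1
Molecular formula: C7H16INS.
  M = 7(12.011) + 16(1.008) + 126.904 + 14.007 + 32.06
    = 84.077 + 16.128 + 126.904 + 14.007 + 32.060 = 273.176

273.18 g/mol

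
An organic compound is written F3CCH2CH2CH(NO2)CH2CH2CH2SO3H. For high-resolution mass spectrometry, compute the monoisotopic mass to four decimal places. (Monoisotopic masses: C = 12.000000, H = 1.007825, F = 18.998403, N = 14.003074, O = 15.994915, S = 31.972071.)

279.0388

Atom tally by fragment:
  F3CCH2 → C:2 H:2 F:3
  CH2 → C:1 H:2
  CH(NO2) → C:1 H:1 N:1 O:2
  CH2 → C:1 H:2
  CH2 → C:1 H:2
  CH2SO3H → C:1 H:3 S:1 O:3
Element totals:
  C: 7
  H: 12
  F: 3
  N: 1
  O: 5
  S: 1
Molecular formula: C7H12F3NO5S.
  M = 7(12.0) + 12(1.007825) + 3(18.998403) + 14.003074 + 5(15.994915) + 31.972071
    = 84.000000 + 12.093900 + 56.995209 + 14.003074 + 79.974575 + 31.972071 = 279.038829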